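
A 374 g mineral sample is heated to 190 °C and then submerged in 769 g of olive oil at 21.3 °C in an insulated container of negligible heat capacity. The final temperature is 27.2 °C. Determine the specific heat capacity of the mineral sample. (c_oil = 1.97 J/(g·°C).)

c ≈ 0.147 J/(g·°C)

Taking heat into each body as positive, Σ m c ΔT = 0:
374×c×(27.2 − 190) + 769×1.97×(27.2 − 21.3) = 0
-60887 c = -8938.1
c = -8938.1/-60887 ≈ 0.1468 J/(g·°C)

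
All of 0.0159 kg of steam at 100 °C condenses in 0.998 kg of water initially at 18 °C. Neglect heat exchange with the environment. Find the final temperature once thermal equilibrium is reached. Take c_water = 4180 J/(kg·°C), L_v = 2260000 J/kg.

T_f ≈ 27.8 °C

Let T be the final temperature. ΣQ_i = 0:
condense steam: −0.0159·2260000 = −35934; condensate cools 100→T: 0.0159·4180·(T − 100) = 66.46(T − 100); water warms: 0.998·4180·(T − 18) = 4171.6(T − 18)
4238.1 T = 35934 + 6646.2 + 75090 = 117670
T ≈ 27.76 °C (< 100 °C, so full condensation is consistent).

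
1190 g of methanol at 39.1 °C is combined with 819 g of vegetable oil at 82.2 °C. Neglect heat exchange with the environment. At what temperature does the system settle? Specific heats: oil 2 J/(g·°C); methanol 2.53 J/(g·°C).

T_f ≈ 54.3 °C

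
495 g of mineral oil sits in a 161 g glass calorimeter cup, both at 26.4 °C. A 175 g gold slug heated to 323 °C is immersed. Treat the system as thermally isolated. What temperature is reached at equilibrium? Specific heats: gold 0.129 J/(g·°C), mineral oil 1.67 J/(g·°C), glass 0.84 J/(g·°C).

With ΣQ=0 the equilibrium temperature is the m·c-weighted mean:
T_f = (22.57·323 + 826.65·26.4 + 135.24·26.4) / (22.57 + 826.65 + 135.24)
    = 32686 / 984.47 ≈ 33.20 °C

T_f ≈ 33.2 °C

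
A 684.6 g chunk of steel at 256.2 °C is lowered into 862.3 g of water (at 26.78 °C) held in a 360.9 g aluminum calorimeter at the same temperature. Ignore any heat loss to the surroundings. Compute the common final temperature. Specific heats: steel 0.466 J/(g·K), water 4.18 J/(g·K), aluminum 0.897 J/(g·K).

T_f ≈ 44.0 °C

Let T be the final temperature. ΣQ_i = 0:
684.6*0.466*(T − 256.2) + 862.3*4.18*(T − 26.78) + 360.9*0.897*(T − 26.78) = 0
319.02(T − 256.2) + 3604.4(T − 26.78) + 323.73(T − 26.78) = 0
(319.02 + 3604.4 + 323.73) T = 319.02*256.2 + 3604.4*26.78 + 323.73*26.78
T ≈ 44.01 °C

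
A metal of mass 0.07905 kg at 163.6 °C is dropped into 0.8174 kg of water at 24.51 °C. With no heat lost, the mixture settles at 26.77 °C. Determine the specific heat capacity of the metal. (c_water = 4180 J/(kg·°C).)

m_s c (T_s − T_f) = m_water c_water (T_f − T_0):
0.07905·c·(163.6 − 26.77) = 0.8174·4180·(26.77 − 24.51)
10.82 c = 7721.8  ⇒  c ≈ 713.9 J/(kg·°C)

c ≈ 714 J/(kg·°C)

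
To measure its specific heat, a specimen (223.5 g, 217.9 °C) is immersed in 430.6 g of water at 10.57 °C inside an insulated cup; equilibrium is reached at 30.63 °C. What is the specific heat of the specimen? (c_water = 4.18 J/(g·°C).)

c ≈ 0.863 J/(g·°C)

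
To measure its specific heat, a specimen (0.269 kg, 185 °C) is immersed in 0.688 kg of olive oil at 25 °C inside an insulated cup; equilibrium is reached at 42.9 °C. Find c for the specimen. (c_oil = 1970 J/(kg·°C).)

Let T be the final temperature. ΣQ_i = 0:
0.269·c·(42.9 − 185) + 0.688·1970·(42.9 − 25) = 0
-38.22 c = -24261
c = -24261/-38.22 ≈ 634.7 J/(kg·°C)

c ≈ 635 J/(kg·°C)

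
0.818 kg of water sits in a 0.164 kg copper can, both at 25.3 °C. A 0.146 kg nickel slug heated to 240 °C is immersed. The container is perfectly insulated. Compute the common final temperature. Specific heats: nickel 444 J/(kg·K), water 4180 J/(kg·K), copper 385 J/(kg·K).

T_f ≈ 29.2 °C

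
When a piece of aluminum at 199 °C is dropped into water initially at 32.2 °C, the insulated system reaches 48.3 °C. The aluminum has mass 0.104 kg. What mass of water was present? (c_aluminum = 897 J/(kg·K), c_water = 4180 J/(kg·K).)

m ≈ 0.209 kg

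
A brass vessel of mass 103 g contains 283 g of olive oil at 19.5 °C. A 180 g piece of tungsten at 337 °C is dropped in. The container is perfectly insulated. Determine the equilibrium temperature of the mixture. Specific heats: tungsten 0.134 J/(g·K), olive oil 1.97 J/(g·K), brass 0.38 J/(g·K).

Let T be the final temperature. ΣQ_i = 0:
180·0.134·(T − 337) + 283·1.97·(T − 19.5) + 103·0.38·(T − 19.5) = 0
(24.12 + 557.51 + 39.14) T = 24.12·337 + 557.51·19.5 + 39.14·19.5
T ≈ 31.84 °C

T_f ≈ 31.8 °C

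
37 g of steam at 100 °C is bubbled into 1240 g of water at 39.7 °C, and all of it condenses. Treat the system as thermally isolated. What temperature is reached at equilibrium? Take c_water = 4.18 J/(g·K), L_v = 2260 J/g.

T_f ≈ 57.1 °C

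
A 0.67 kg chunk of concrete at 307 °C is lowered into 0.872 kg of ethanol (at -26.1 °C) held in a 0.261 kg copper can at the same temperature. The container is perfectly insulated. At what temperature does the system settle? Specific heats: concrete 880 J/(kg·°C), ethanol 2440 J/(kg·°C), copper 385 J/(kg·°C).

T_f ≈ 43.6 °C

With ΣQ=0 the equilibrium temperature is the m·c-weighted mean:
T_f = (589.6·307 + 2127.7·(-26.1) + 100.48·(-26.1)) / (589.6 + 2127.7 + 100.48)
    = 122852 / 2817.8 ≈ 43.60 °C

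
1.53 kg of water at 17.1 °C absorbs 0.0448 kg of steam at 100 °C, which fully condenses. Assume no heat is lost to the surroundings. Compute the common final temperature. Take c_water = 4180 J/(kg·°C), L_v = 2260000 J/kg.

T_f ≈ 34.8 °C

Conservation of energy gives ΣQ = 0:
steam→water at 100 °C releases m L_v = 0.0448×2260000 = 101248; condensate cools 100→T: 0.0448×4180×(T − 100) = 187.26(T − 100); original water: 6395.4(T − 17.1)
6582.7 T = 101248 + 18726 + 109361 = 229336
T ≈ 34.84 °C (< 100 °C, so full condensation is consistent).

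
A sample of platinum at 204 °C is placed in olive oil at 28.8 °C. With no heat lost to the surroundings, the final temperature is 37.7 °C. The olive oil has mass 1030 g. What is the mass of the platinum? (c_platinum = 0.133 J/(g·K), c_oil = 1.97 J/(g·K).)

Taking heat into each body as positive, Σ m c ΔT = 0:
m×0.133×(37.7 − 204) + 1030×1.97×(37.7 − 28.8) = 0
-22.12 m = -18059
m = -18059/-22.12 ≈ 816.5 g

m ≈ 816 g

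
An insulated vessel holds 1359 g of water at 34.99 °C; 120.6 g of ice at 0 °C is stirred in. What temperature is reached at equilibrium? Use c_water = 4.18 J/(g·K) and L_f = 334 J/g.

Taking heat into each body as positive, Σ m c ΔT = 0:
fusion: m_ice L_f = 120.6×334 = 40280
  warm the meltwater: 504.11 T
  water: 5680.6(T − 34.99)
6184.7 T = 198765 − 40280 = 158484
T ≈ 25.63 °C. Since T > 0 °C, the all-ice-melts assumption holds.

T_f ≈ 25.6 °C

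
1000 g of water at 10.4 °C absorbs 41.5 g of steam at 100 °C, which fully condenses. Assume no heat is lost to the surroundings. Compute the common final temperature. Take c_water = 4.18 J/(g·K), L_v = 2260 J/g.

Sum of m c ΔT and latent-heat terms is zero:
condense steam: −41.5×2260 = −93790; condensate cools 100→T: 41.5×4.18×(T − 100) = 173.47(T − 100); water warms: 1000×4.18×(T − 10.4) = 4180(T − 10.4)
4353.5 T = 93790 + 17347 + 43472 = 154609
T ≈ 35.51 °C, under the boiling point, so the assumption holds.

T_f ≈ 35.5 °C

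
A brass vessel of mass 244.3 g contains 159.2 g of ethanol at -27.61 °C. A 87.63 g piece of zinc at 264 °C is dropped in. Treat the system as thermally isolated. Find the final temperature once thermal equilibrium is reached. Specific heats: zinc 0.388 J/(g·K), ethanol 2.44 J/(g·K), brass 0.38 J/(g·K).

T_f ≈ -8.4 °C

Heat gained plus heat lost sum to zero:
87.63*0.388*(T − 264) + 159.2*2.44*(T − (-27.61)) + 244.3*0.38*(T − (-27.61)) = 0
(34 + 388.45 + 92.83) T = 34*264 + 388.45*(-27.61) + 92.83*(-27.61)
T = -4312.1/515.28 ≈ -8.37 °C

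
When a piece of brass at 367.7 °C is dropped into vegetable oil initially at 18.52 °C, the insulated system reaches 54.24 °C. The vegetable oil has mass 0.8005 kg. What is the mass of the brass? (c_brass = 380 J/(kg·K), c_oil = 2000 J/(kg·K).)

m ≈ 0.48 kg

Conservation of energy gives ΣQ = 0:
m×380×(54.24 − 367.7) + 0.8005×2000×(54.24 − 18.52) = 0
-119115 m = -57188
m = -57188/-119115 ≈ 0.4801 kg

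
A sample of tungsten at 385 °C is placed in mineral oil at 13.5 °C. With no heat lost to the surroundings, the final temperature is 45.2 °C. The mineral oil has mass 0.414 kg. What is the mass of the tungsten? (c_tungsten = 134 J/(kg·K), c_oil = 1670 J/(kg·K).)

m ≈ 0.481 kg

Heat lost by the tungsten = heat gained by the oil:
m×134×(385 − 45.2) = 0.414×1670×(45.2 − 13.5)
45533 m = 21917  ⇒  m ≈ 0.4813 kg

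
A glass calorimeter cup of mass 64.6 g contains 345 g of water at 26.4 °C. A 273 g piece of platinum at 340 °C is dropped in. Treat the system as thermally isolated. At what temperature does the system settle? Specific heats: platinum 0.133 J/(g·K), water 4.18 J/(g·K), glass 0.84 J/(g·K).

T_f ≈ 33.8 °C

T_f = Σ m_i c_i T_i / Σ m_i c_i:
T_f = (36.31*340 + 1442.1*26.4 + 54.26*26.4) / (36.31 + 1442.1 + 54.26)
    = 51849 / 1532.7 ≈ 33.83 °C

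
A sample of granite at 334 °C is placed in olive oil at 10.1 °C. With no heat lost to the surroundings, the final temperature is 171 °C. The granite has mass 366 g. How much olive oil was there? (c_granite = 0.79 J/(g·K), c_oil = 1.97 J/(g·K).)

m ≈ 149 g

Energy conservation, ΣQ = 0:
366×0.79×(171 − 334) + m×1.97×(171 − 10.1) = 0
316.97 m = 47130
m = 47130/316.97 ≈ 148.7 g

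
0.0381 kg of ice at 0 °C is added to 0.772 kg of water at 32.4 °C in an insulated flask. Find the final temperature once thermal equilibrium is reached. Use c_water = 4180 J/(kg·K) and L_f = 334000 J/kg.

T_f ≈ 27.1 °C

Conservation of energy gives ΣQ = 0:
latent heat to melt: 0.0381·334000 = 12725; warm the meltwater: 159.26 T; water: 3227(T − 32.4)
3386.2 T = 104554 − 12725 = 91828
T ≈ 27.12 °C (positive, so assuming full melt was valid).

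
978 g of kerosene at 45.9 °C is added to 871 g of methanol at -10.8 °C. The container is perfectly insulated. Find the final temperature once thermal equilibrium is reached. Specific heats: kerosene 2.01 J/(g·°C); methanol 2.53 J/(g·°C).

T_f ≈ 15.9 °C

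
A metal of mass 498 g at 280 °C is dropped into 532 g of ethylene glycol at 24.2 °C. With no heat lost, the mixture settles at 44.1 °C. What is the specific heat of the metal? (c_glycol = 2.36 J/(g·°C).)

Net heat exchanged in the isolated system is zero:
498·c·(44.1 − 280) + 532·2.36·(44.1 − 24.2) = 0
-117478 c = -24985
c = -24985/-117478 ≈ 0.2127 J/(g·°C)

c ≈ 0.213 J/(g·°C)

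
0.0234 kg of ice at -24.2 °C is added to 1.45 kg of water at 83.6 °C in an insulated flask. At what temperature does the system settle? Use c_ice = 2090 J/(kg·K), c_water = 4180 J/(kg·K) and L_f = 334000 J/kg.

T_f ≈ 80.8 °C

Energy conservation, ΣQ = 0:
warm ice to 0 °C: 0.0234·2090·(0 − (-24.2)) = 1183.5
  fusion: m_ice L_f = 0.0234·334000 = 7815.6
  meltwater 0→T: 0.0234·4180·T = 97.81 T
  water: 6061(T − 83.6)
6158.8 T = 506700 − 8999.1 = 497700
T ≈ 80.81 °C (positive, so assuming full melt was valid).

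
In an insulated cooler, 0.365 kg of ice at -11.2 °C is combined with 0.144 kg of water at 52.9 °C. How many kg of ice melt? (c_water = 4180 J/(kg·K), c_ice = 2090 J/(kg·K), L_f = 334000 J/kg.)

m_melted ≈ 0.0698 kg

Heat available from the water dropping to 0 °C: 0.144×4180×52.9 = 31842 J.
Of that, 0.365×2090×11.2 = 8543.9 J goes to bring the ice to 0 °C, leaving 23298 J.
To melt every bit of ice: 0.365×334000 = 121910 J.
Since 23298 < 121910 J, not all the ice melts; equilibrium is at 0 °C.
Mass melted = 23298/334000 ≈ 0.06975 kg.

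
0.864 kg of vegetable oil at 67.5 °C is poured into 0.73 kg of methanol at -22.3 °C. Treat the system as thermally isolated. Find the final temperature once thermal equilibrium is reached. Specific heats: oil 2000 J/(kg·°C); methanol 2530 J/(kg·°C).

T_f ≈ 21.1 °C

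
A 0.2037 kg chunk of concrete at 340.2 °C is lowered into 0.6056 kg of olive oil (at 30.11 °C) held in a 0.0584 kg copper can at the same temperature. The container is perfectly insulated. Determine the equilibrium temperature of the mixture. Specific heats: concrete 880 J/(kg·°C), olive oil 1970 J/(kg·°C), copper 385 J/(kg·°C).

T_f = Σ m_i c_i T_i / Σ m_i c_i:
T_f = (179.26·340.2 + 1193·30.11 + 22.48·30.11) / (179.26 + 1193 + 22.48)
    = 97582 / 1394.8 ≈ 69.96 °C

T_f ≈ 70.0 °C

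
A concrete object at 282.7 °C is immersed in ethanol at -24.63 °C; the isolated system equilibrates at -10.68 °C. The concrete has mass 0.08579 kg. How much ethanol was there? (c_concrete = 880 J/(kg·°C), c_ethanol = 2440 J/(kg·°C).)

m ≈ 0.651 kg

|Q_concrete| = |Q_ethanol|:
0.08579·880·(282.7 − -10.68) = m·2440·(-10.68 − (-24.63))
34038 m = 22149  ⇒  m ≈ 0.6507 kg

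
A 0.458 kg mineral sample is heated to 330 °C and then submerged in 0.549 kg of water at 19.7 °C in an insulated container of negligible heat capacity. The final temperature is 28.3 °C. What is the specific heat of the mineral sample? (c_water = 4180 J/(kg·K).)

c ≈ 143 J/(kg·K)

m_s c (T_s − T_f) = m_water c_water (T_f − T_0):
0.458·c·(330 − 28.3) = 0.549·4180·(28.3 − 19.7)
138.18 c = 19735  ⇒  c ≈ 142.8 J/(kg·K)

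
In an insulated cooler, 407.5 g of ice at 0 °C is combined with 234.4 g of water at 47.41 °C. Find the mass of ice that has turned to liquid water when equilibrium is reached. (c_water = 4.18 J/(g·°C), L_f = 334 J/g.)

m_melted ≈ 139 g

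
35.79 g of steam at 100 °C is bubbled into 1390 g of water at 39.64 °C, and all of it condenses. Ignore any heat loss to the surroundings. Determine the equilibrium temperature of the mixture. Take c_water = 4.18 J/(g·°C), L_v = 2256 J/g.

Conservation of energy gives ΣQ = 0:
steam→water at 100 °C releases m L_v = 35.79×2256 = 80742
  condensate cools 100→T: 35.79×4.18×(T − 100) = 149.6(T − 100)
  original water: 5810.2(T − 39.64)
5959.8 T = 80742 + 14960 + 230316 = 326019
T ≈ 54.70 °C (< 100 °C, so full condensation is consistent).

T_f ≈ 54.7 °C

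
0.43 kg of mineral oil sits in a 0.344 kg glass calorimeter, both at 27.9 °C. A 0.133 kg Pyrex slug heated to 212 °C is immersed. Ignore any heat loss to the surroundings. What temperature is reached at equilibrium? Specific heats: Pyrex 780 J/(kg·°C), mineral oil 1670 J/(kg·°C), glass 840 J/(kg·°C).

T_f ≈ 45.1 °C

Net heat exchanged in the isolated system is zero:
0.133*780*(T − 212) + 0.43*1670*(T − 27.9) + 0.344*840*(T − 27.9) = 0
103.74(T − 212) + 718.1(T − 27.9) + 288.96(T − 27.9) = 0
(103.74 + 718.1 + 288.96) T = 103.74*212 + 718.1*27.9 + 288.96*27.9
T = 50090/1110.8 ≈ 45.09 °C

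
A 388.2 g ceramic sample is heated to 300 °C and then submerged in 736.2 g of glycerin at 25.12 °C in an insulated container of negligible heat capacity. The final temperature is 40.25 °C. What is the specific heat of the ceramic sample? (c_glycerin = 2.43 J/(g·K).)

m_s c (T_s − T_f) = m_glycerin c_glycerin (T_f − T_0):
388.2×c×(300 − 40.25) = 736.2×2.43×(40.25 − 25.12)
100835 c = 27067  ⇒  c ≈ 0.2684 J/(g·K)

c ≈ 0.268 J/(g·K)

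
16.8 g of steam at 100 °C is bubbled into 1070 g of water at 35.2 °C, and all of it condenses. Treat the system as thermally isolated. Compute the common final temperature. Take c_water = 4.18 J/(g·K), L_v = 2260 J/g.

T_f ≈ 44.6 °C

Setting the total heat transfer to zero:
steam→water at 100 °C releases m L_v = 16.8·2260 = 37968
  condensate cools 100→T: 16.8·4.18·(T − 100) = 70.22(T − 100)
  water warms: 1070·4.18·(T − 35.2) = 4472.6(T − 35.2)
4542.8 T = 37968 + 7022.4 + 157436 = 202426
T ≈ 44.56 °C (< 100 °C, so full condensation is consistent).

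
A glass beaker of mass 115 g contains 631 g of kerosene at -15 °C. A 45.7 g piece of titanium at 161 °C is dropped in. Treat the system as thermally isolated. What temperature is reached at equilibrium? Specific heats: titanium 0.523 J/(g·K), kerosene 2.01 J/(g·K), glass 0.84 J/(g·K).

Conservation of energy gives ΣQ = 0:
45.7·0.523·(T − 161) + 631·2.01·(T − (-15)) + 115·0.84·(T − (-15)) = 0
23.9(T − 161) + 1268.3(T − (-15)) + 96.6(T − (-15)) = 0
1388.8 T = -16626
T = -16626 / 1388.8 = -12 °C

T_f ≈ -12.0 °C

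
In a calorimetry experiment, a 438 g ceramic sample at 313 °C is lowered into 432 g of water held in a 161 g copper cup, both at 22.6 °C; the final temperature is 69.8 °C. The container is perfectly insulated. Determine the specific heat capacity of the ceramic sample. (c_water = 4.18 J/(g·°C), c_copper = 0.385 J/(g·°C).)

Setting the total heat transfer to zero:
438·c·(69.8 − 313) + 432·4.18·(69.8 − 22.6) + 161·0.385·(69.8 − 22.6) = 0
-106522 c = -88158
c = -88158/-106522 ≈ 0.8276 J/(g·°C)

c ≈ 0.828 J/(g·°C)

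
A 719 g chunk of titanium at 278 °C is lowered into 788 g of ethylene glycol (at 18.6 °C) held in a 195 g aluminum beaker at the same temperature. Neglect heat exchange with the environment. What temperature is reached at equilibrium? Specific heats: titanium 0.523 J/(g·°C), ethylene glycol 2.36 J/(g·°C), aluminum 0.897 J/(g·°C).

Conservation of energy gives ΣQ = 0:
719*0.523*(T − 278) + 788*2.36*(T − 18.6) + 195*0.897*(T − 18.6) = 0
376.04(T − 278) + 1859.7(T − 18.6) + 174.91(T − 18.6) = 0
(376.04 + 1859.7 + 174.91) T = 376.04*278 + 1859.7*18.6 + 174.91*18.6
T = 142382/2410.6 ≈ 59.06 °C

T_f ≈ 59.1 °C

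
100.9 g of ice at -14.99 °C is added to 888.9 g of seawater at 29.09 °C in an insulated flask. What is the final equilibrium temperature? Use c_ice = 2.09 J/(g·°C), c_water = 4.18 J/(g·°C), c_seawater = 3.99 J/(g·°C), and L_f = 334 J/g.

T_f ≈ 16.7 °C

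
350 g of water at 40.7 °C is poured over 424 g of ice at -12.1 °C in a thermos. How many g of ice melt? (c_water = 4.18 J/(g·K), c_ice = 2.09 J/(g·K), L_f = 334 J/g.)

m_melted ≈ 146 g

Water can give up m c ΔT = 350×4.18×40.7 = 59544 J before reaching 0 °C.
Warming the ice to 0 °C takes 424×2.09×12.1 = 10723 J, leaving 48822 J for melting.
Melting all 424 g of ice would need 424×334 = 141616 J.
That's not enough to melt it all — equilibrium is at 0 °C with ice remaining.
m_melted×334 = 48822  ⇒  m_melted ≈ 146.2 g.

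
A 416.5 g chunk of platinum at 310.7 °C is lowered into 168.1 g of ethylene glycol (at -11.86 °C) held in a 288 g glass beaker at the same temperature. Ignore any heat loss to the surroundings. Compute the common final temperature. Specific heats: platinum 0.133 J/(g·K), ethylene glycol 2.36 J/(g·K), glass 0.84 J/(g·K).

T_f ≈ 13.9 °C

Net heat exchanged in the isolated system is zero:
416.5·0.133·(T − 310.7) + 168.1·2.36·(T − (-11.86)) + 288·0.84·(T − (-11.86)) = 0
55.39(T − 310.7) + 396.72(T − (-11.86)) + 241.92(T − (-11.86)) = 0
(55.39 + 396.72 + 241.92) T = 55.39·310.7 + 396.72·(-11.86) + 241.92·(-11.86)
T = 9636.8/694.03 ≈ 13.89 °C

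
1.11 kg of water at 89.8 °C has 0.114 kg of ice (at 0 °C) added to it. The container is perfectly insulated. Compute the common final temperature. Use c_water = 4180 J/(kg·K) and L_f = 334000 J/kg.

Let T be the final temperature. ΣQ_i = 0:
latent heat to melt: 0.114×334000 = 38076
  warm the meltwater: 476.52 T
  water: 4639.8(T − 89.8)
5116.3 T = 416654 − 38076 = 378578
T ≈ 73.99 °C (positive, so assuming full melt was valid).

T_f ≈ 74.0 °C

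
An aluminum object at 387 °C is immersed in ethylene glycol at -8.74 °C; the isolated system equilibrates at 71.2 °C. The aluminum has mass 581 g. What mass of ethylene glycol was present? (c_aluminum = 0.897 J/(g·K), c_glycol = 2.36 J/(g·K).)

m ≈ 872 g

Let T be the final temperature. ΣQ_i = 0:
581×0.897×(71.2 − 387) + m×2.36×(71.2 − (-8.74)) = 0
188.66 m = 164581
m = 164581/188.66 ≈ 872.4 g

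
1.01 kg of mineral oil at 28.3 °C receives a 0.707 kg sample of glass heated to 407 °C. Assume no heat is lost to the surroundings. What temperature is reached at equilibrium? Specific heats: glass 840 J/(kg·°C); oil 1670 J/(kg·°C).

Conservation of energy gives ΣQ = 0:
0.707·840·(T − 407) + 1.01·1670·(T − 28.3) = 0
2280.6 T = 289443
T = 289443/2280.6 ≈ 126.92 °C

T_f ≈ 126.9 °C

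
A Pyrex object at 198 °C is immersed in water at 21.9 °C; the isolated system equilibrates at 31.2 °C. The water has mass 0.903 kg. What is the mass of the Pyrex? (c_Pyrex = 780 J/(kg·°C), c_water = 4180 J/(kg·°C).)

m ≈ 0.27 kg

Heat lost by the Pyrex = heat gained by the water:
m×780×(198 − 31.2) = 0.903×4180×(31.2 − 21.9)
130104 m = 35103  ⇒  m ≈ 0.2698 kg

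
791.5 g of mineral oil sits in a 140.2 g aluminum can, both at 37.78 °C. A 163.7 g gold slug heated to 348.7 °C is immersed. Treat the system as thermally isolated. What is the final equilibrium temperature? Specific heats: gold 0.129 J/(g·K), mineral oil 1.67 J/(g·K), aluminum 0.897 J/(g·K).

Setting the total heat transfer to zero:
163.7×0.129×(T − 348.7) + 791.5×1.67×(T − 37.78) + 140.2×0.897×(T − 37.78) = 0
(21.12 + 1321.8 + 125.76) T = 21.12×348.7 + 1321.8×37.78 + 125.76×37.78
T = 62053/1468.7 ≈ 42.25 °C

T_f ≈ 42.3 °C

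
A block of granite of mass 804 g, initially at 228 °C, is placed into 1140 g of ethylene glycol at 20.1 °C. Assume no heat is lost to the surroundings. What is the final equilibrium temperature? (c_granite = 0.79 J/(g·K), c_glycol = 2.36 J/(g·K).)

T_f ≈ 59.8 °C

Energy conservation, ΣQ = 0:
804×0.79×(T − 228) + 1140×2.36×(T − 20.1) = 0
3325.6 T = 198894
T = 198894/3325.6 ≈ 59.81 °C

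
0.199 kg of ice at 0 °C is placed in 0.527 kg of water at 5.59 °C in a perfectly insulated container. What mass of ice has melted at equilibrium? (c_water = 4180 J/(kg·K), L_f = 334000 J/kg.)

m_melted ≈ 0.0369 kg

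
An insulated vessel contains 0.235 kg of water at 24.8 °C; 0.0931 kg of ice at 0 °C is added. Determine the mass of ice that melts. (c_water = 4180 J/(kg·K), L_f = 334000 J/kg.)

m_melted ≈ 0.0729 kg

Cooling the water to 0 °C releases 0.235·4180·24.8 = 24361 J.
To melt every bit of ice: 0.0931·334000 = 31095 J.
Since 24361 < 31095 J, not all the ice melts; equilibrium is at 0 °C.
m_melt = 24361 / L_f = 0.07294 kg.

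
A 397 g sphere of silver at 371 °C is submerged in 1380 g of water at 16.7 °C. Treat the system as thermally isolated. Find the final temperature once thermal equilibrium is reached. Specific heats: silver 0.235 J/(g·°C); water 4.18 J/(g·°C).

T_f ≈ 22.3 °C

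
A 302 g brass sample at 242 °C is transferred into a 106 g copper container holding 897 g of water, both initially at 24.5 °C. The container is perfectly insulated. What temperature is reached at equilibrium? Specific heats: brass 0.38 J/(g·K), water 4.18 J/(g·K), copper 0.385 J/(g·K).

T_f ≈ 30.9 °C

Energy conservation, ΣQ = 0:
302×0.38×(T − 242) + 897×4.18×(T − 24.5) + 106×0.385×(T − 24.5) = 0
(114.76 + 3749.5 + 40.81) T = 114.76×242 + 3749.5×24.5 + 40.81×24.5
T ≈ 30.89 °C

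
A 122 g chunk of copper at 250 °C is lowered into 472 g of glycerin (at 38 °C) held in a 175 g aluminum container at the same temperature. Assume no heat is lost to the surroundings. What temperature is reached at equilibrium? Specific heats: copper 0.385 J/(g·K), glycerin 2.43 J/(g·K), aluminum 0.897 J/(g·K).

T_f ≈ 45.4 °C

Let T be the final temperature. ΣQ_i = 0:
122·0.385·(T − 250) + 472·2.43·(T − 38) + 175·0.897·(T − 38) = 0
46.97(T − 250) + 1147(T − 38) + 156.97(T − 38) = 0
1350.9 T = 61292
T = 61292/1350.9 ≈ 45.37 °C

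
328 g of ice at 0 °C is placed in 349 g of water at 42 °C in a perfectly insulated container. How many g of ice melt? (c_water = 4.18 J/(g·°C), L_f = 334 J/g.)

m_melted ≈ 183 g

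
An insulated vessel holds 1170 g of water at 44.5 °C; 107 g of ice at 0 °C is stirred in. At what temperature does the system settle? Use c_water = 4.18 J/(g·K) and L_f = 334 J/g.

T_f ≈ 34.1 °C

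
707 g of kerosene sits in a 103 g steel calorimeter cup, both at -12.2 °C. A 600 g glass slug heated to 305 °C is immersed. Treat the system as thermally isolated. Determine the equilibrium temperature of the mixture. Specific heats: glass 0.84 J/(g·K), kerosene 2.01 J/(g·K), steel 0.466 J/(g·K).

T_f ≈ 68.8 °C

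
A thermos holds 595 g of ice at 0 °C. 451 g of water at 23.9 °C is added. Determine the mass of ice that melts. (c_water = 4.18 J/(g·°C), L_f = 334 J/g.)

Cooling the water to 0 °C releases 451·4.18·23.9 = 45056 J.
Fully melting the ice requires m_ice L_f = 595·334 = 198730 J.
That's not enough to melt it all — equilibrium is at 0 °C with ice remaining.
m_melted·334 = 45056  ⇒  m_melted ≈ 134.9 g.

m_melted ≈ 135 g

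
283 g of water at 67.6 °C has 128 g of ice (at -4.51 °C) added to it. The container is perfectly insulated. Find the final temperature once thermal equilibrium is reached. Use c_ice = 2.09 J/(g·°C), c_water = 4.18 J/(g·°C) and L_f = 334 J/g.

Net heat exchanged in the isolated system is zero:
warm ice to 0 °C: 128·2.09·(0 − (-4.51)) = 1206.5
  latent heat to melt: 128·334 = 42752
  meltwater 0→T: 128·4.18·T = 535.04 T
  water cools: 283·4.18·(T − 67.6) = 1182.9(T − 67.6)
1718 T = 79967 − 43959 = 36008
T ≈ 20.96 °C — above 0 °C, consistent with complete melting.

T_f ≈ 21.0 °C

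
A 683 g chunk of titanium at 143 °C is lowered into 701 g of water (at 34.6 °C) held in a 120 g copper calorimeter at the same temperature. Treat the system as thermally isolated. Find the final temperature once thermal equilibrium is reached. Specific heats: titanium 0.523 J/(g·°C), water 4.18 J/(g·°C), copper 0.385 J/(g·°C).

T_f ≈ 46.2 °C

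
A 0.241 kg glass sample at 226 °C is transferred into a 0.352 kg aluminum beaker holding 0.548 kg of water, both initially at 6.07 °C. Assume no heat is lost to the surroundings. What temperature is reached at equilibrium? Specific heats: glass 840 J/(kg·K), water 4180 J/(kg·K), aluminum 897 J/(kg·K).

T_f ≈ 21.9 °C

T_f = Σ m_i c_i T_i / Σ m_i c_i:
T_f = (202.44*226 + 2290.6*6.07 + 315.74*6.07) / (202.44 + 2290.6 + 315.74)
    = 61572 / 2808.8 ≈ 21.92 °C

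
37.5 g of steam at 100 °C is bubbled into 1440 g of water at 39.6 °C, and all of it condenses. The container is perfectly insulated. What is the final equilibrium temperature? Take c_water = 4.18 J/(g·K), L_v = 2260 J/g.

Sum of m c ΔT and latent-heat terms is zero:
latent heat released on condensation: 37.5·2260 = 84750; condensed water 100 °C→T: 156.75(T − 100); original water: 6019.2(T − 39.6)
6175.9 T = 84750 + 15675 + 238360 = 338785
T ≈ 54.86 °C, under the boiling point, so the assumption holds.

T_f ≈ 54.9 °C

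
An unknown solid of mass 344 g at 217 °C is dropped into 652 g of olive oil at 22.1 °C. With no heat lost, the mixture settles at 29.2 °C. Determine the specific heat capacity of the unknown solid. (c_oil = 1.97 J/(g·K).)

c ≈ 0.141 J/(g·K)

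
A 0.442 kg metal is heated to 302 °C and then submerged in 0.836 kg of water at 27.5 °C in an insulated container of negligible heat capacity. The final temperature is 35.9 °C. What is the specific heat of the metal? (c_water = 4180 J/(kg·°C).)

c ≈ 250 J/(kg·°C)

Let T be the final temperature. ΣQ_i = 0:
0.442·c·(35.9 − 302) + 0.836·4180·(35.9 − 27.5) = 0
-117.62 c = -29354
c = -29354/-117.62 ≈ 249.6 J/(kg·°C)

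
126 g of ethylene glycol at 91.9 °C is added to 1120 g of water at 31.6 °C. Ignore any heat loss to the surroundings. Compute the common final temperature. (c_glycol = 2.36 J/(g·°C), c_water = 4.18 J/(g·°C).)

T_f ≈ 35.2 °C

Set heat shed by the hot body equal to heat absorbed by the cold body:
126*2.36*(91.9 − T) = 1120*4.18*(T − 31.6)
297.36(91.9 − T) = 4681.6(T − 31.6)
4979 T = 175266  ⇒  T ≈ 35.20 °C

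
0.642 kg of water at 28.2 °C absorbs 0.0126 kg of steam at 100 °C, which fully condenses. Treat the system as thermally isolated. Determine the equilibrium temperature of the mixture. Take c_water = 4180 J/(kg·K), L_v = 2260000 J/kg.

Sum of m c ΔT and latent-heat terms is zero:
latent heat released on condensation: 0.0126×2260000 = 28476
  condensate cools 100→T: 0.0126×4180×(T − 100) = 52.67(T − 100)
  water warms: 0.642×4180×(T − 28.2) = 2683.6(T − 28.2)
2736.2 T = 28476 + 5266.8 + 75676 = 109419
T ≈ 39.99 °C (< 100 °C, so full condensation is consistent).

T_f ≈ 40.0 °C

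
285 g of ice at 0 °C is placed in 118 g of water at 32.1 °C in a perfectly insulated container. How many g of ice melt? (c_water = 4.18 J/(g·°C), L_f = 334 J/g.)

m_melted ≈ 47.4 g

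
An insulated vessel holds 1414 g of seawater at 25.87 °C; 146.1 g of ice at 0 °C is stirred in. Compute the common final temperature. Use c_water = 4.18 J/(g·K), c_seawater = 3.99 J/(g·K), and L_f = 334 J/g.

Heat gained plus heat lost sum to zero:
melt ice: 146.1×334 = 48797
  warm the meltwater: 610.7 T
  seawater cools: 1414×3.99×(T − 25.87) = 5641.9(T − 25.87)
6252.6 T = 145955 − 48797 = 97158
T ≈ 15.54 °C. Since T > 0 °C, the all-ice-melts assumption holds.

T_f ≈ 15.5 °C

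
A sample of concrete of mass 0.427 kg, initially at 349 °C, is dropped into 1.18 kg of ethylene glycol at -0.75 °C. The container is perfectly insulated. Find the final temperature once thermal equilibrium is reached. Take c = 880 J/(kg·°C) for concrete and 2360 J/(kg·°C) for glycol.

T_f ≈ 40.8 °C

Setting the total heat transfer to zero:
0.427*880*(T − 349) + 1.18*2360*(T − (-0.75)) = 0
(375.76 + 2784.8) T = 375.76*349 + 2784.8*(-0.75)
T ≈ 40.83 °C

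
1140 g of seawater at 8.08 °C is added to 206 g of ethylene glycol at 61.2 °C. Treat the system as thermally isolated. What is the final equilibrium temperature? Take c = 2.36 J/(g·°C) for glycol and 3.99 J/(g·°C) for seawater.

T_f ≈ 13.2 °C

Set heat shed by the hot body equal to heat absorbed by the cold body:
206×2.36×(61.2 − T) = 1140×3.99×(T − 8.08)
486.16(61.2 − T) = 4548.6(T − 8.08)
5034.8 T = 66506  ⇒  T ≈ 13.21 °C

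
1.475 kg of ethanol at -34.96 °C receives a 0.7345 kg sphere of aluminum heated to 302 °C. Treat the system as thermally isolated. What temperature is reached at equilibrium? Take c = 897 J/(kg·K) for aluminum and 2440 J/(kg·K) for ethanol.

T_f ≈ 17.2 °C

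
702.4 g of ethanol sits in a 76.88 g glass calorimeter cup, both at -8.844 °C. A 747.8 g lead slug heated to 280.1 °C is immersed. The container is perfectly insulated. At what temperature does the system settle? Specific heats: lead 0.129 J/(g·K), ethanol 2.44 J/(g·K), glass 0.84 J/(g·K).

T_f ≈ 6.0 °C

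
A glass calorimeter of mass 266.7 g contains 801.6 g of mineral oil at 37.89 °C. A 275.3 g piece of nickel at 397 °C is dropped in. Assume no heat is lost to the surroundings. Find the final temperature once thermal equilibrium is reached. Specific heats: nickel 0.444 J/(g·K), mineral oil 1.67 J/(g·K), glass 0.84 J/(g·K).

T_f ≈ 63.9 °C

Taking heat into each body as positive, Σ m c ΔT = 0:
275.3×0.444×(T − 397) + 801.6×1.67×(T − 37.89) + 266.7×0.84×(T − 37.89) = 0
122.23(T − 397) + 1338.7(T − 37.89) + 224.03(T − 37.89) = 0
1684.9 T = 107737
T = 107737 / 1684.9 = 63.9 °C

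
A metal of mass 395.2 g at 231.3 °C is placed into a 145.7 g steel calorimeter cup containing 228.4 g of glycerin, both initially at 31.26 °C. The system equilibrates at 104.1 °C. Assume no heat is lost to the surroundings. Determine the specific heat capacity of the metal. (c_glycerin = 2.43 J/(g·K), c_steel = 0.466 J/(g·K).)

c ≈ 0.903 J/(g·K)

Energy conservation, ΣQ = 0:
395.2·c·(104.1 − 231.3) + 228.4·2.43·(104.1 − 31.26) + 145.7·0.466·(104.1 − 31.26) = 0
-50269 c = -45373
c = -45373/-50269 ≈ 0.9026 J/(g·K)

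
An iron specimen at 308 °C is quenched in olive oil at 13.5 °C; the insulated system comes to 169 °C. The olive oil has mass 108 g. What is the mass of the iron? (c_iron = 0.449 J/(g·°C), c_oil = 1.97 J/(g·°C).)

m ≈ 530 g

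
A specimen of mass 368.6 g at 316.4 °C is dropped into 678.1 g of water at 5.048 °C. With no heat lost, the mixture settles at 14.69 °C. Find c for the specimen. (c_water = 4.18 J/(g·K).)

Heat lost by the specimen = heat gained by the water:
368.6·c·(316.4 − 14.69) = 678.1·4.18·(14.69 − 5.048)
111210 c = 27330  ⇒  c ≈ 0.2457 J/(g·K)

c ≈ 0.246 J/(g·K)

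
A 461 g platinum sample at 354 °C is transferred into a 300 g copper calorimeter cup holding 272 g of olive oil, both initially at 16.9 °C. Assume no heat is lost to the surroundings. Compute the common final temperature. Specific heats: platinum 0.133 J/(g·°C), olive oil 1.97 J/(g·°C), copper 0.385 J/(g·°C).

T_f = Σ m_i c_i T_i / Σ m_i c_i:
T_f = (61.31*354 + 535.84*16.9 + 115.5*16.9) / (61.31 + 535.84 + 115.5)
    = 32712 / 712.65 ≈ 45.90 °C

T_f ≈ 45.9 °C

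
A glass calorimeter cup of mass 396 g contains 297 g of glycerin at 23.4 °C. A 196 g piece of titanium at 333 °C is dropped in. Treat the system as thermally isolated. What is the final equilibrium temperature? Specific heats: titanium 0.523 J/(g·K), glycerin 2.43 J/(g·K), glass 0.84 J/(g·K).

Energy conservation, ΣQ = 0:
196·0.523·(T − 333) + 297·2.43·(T − 23.4) + 396·0.84·(T − 23.4) = 0
102.51(T − 333) + 721.71(T − 23.4) + 332.64(T − 23.4) = 0
(102.51 + 721.71 + 332.64) T = 102.51·333 + 721.71·23.4 + 332.64·23.4
T = 58807 / 1156.9 = 50.8 °C

T_f ≈ 50.8 °C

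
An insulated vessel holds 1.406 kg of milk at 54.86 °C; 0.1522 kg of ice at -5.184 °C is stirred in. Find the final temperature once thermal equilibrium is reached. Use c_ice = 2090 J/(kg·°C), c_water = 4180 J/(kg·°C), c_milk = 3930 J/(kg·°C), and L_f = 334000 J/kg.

T_f ≈ 40.7 °C

Taking heat into each body as positive, Σ m c ΔT = 0:
warm ice to 0 °C: 0.1522·2090·(0 − (-5.184)) = 1649; melt ice: 0.1522·334000 = 50835; warm the meltwater: 636.2 T; milk cools: 1.406·3930·(T − 54.86) = 5525.6(T − 54.86)
6161.8 T = 303133 − 52484 = 250649
T ≈ 40.68 °C (positive, so assuming full melt was valid).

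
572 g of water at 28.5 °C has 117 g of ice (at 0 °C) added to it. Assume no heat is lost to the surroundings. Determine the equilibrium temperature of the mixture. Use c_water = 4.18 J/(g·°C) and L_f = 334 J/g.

T_f ≈ 10.1 °C

Taking heat into each body as positive, Σ m c ΔT = 0:
melt ice: 117×334 = 39078
  warm the meltwater: 489.06 T
  water: 2391(T − 28.5)
2880 T = 68142 − 39078 = 29064
T ≈ 10.09 °C — above 0 °C, consistent with complete melting.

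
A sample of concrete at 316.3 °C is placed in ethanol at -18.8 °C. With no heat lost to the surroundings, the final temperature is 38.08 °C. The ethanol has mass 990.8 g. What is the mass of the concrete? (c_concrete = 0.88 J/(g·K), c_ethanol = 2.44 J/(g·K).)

m ≈ 562 g

|Q_concrete| = |Q_ethanol|:
m·0.88·(316.3 − 38.08) = 990.8·2.44·(38.08 − (-18.8))
244.83 m = 137510  ⇒  m ≈ 561.6 g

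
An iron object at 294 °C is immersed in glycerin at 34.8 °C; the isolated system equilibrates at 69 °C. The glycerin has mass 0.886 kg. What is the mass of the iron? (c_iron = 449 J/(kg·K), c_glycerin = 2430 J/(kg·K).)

m ≈ 0.729 kg

Energy conservation, ΣQ = 0:
m·449·(69 − 294) + 0.886·2430·(69 − 34.8) = 0
-101025 m = -73632
m = -73632/-101025 ≈ 0.7288 kg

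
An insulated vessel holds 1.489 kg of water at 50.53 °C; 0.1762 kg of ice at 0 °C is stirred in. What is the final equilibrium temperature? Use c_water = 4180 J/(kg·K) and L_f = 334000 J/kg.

Net heat exchanged in the isolated system is zero:
fusion: m_ice L_f = 0.1762·334000 = 58851
  warm the meltwater: 736.52 T
  water: 6224(T − 50.53)
6960.5 T = 314500 − 58851 = 255649
T ≈ 36.73 °C. Since T > 0 °C, the all-ice-melts assumption holds.

T_f ≈ 36.7 °C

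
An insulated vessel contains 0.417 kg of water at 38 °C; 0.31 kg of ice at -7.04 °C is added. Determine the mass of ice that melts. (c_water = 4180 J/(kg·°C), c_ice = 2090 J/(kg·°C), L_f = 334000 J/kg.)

m_melted ≈ 0.185 kg

Heat available from the water dropping to 0 °C: 0.417·4180·38 = 66236 J.
Of that, 0.31·2090·7.04 = 4561.2 J goes to bring the ice to 0 °C, leaving 61675 J.
To melt every bit of ice: 0.31·334000 = 103540 J.
61675 J < 103540 J, so only part of the ice melts and the system sits at 0 °C.
Mass melted = 61675/334000 ≈ 0.1847 kg.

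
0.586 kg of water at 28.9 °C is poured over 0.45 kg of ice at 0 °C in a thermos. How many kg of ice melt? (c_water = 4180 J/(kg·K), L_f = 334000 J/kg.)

m_melted ≈ 0.212 kg

Heat available from the water dropping to 0 °C: 0.586·4180·28.9 = 70790 J.
Fully melting the ice requires m_ice L_f = 0.45·334000 = 150300 J.
That's not enough to melt it all — equilibrium is at 0 °C with ice remaining.
m_melted·334000 = 70790  ⇒  m_melted ≈ 0.2119 kg.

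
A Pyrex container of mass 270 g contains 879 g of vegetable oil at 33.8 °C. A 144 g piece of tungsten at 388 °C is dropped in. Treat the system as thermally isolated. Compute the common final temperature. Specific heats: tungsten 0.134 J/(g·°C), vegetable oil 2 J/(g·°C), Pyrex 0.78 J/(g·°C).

Taking heat into each body as positive, Σ m c ΔT = 0:
144×0.134×(T − 388) + 879×2×(T − 33.8) + 270×0.78×(T − 33.8) = 0
(19.3 + 1758 + 210.6) T = 19.3×388 + 1758×33.8 + 210.6×33.8
T = 74026/1987.9 ≈ 37.24 °C

T_f ≈ 37.2 °C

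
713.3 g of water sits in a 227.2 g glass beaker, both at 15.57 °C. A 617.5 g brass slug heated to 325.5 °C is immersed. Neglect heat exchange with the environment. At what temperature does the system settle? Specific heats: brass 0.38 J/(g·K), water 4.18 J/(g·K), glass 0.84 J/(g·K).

T_f ≈ 36.9 °C

Energy conservation, ΣQ = 0:
617.5*0.38*(T − 325.5) + 713.3*4.18*(T − 15.57) + 227.2*0.84*(T − 15.57) = 0
234.65(T − 325.5) + 2981.6(T − 15.57) + 190.85(T − 15.57) = 0
3407.1 T = 125773
T ≈ 36.92 °C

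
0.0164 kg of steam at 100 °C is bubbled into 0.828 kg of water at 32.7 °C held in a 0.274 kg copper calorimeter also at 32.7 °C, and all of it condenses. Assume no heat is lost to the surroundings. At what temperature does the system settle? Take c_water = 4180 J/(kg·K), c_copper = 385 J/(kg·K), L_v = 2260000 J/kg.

T_f ≈ 44.2 °C

Sum of m c ΔT and latent-heat terms is zero:
condense steam: −0.0164·2260000 = −37064; condensate cools 100→T: 0.0164·4180·(T − 100) = 68.55(T − 100); water warms: 0.828·4180·(T − 32.7) = 3461(T − 32.7); copper cup: 0.274·385·(T − 32.7) = 105.49(T − 32.7)
3635.1 T = 37064 + 6855.2 + 116626 = 160545
T ≈ 44.17 °C (< 100 °C, so full condensation is consistent).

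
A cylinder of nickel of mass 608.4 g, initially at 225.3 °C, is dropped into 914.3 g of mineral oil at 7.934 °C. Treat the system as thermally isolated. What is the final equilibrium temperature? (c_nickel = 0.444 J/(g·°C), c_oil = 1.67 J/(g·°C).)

Conservation of energy gives ΣQ = 0:
608.4*0.444*(T − 225.3) + 914.3*1.67*(T − 7.934) = 0
(270.13 + 1526.9) T = 270.13*225.3 + 1526.9*7.934
T = 72974 / 1797 = 40.6 °C

T_f ≈ 40.6 °C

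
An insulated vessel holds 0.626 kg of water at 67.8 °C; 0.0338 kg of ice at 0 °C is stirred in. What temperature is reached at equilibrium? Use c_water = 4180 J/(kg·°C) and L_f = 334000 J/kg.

Sum of m c ΔT and latent-heat terms is zero:
fusion: m_ice L_f = 0.0338×334000 = 11289; meltwater 0→T: 0.0338×4180×T = 141.28 T; water: 2616.7(T − 67.8)
2758 T = 177411 − 11289 = 166122
T ≈ 60.23 °C — above 0 °C, consistent with complete melting.

T_f ≈ 60.2 °C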